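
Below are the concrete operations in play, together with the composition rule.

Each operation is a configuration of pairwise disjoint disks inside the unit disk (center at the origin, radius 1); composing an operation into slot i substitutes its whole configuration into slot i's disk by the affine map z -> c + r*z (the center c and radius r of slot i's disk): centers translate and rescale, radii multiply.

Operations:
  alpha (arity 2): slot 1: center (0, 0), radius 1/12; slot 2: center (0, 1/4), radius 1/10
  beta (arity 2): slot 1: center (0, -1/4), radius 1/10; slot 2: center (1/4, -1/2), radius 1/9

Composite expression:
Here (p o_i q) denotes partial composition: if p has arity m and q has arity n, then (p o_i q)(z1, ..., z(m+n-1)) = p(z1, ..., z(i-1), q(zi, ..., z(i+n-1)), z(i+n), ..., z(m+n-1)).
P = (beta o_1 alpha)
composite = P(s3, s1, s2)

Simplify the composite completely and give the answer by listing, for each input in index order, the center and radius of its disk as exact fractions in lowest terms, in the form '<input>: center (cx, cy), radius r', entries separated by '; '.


Each s-disk chains the slot maps above it in beta; radii multiply.
tracing s3 down its 2-map path: center (0, -1/4), radius 1/120
tracing s1 down its 2-map path: center (0, -9/40), radius 1/100
tracing s2 down its 1-map path: center (1/4, -1/2), radius 1/9

s1: center (0, -9/40), radius 1/100; s2: center (1/4, -1/2), radius 1/9; s3: center (0, -1/4), radius 1/120


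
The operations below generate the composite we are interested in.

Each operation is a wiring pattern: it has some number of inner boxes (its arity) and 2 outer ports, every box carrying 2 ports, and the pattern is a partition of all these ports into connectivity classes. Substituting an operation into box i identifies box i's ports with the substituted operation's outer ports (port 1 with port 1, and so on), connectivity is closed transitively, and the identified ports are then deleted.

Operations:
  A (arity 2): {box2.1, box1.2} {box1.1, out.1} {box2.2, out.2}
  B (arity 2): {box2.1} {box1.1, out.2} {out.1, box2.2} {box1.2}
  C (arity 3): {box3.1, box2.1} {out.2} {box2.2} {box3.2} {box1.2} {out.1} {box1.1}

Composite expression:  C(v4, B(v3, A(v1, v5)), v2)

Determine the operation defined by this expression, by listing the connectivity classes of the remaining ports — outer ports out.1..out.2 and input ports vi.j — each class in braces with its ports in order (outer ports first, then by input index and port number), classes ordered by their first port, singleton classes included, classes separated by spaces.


{out.1} {out.2} {v1.1} {v1.2, v5.1} {v2.1, v5.2} {v2.2} {v3.1} {v3.2} {v4.1} {v4.2}

After gluing at C, chains via deleted ports link the v-ports.
A over (v1, v5) gives {out.1, v1.1} {out.2, v5.2} {v1.2, v5.1}, out.j being that stage's outer ports
B over (v3, v1, v5) gives {out.1, v5.2} {out.2, v3.1} {v1.1} {v1.2, v5.1} {v3.2}, out.j being that stage's outer ports
C over (v4, v3, v1, v5, v2) gives {out.1} {out.2} {v1.1} {v1.2, v5.1} {v2.1, v5.2} {v2.2} {v3.1} {v3.2} {v4.1} {v4.2}, out.j being that stage's outer ports


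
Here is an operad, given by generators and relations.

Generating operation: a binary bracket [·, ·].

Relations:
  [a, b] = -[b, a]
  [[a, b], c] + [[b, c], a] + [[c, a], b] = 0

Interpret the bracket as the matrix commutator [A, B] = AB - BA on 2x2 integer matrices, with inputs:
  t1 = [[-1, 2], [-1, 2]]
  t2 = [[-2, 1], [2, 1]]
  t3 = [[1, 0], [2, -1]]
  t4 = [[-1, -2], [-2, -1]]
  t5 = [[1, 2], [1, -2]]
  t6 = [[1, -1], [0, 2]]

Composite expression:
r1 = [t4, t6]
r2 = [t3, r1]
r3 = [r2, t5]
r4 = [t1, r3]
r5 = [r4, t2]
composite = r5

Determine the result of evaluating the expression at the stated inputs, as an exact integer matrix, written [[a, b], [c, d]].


[[-156, -612], [756, 156]]

[t4, t6] = [[-2, -2], [2, 2]]
[t3, [t4, t6]] = [[4, -4], [-12, -4]]
[[t3, [t4, t6]], t5] = [[20, 28], [-44, -20]]
[t1, [[t3, [t4, t6]], t5]] = [[-60, -164], [-172, 60]]
[[t1, [[t3, [t4, t6]], t5]], t2] = [[-156, -612], [756, 156]]


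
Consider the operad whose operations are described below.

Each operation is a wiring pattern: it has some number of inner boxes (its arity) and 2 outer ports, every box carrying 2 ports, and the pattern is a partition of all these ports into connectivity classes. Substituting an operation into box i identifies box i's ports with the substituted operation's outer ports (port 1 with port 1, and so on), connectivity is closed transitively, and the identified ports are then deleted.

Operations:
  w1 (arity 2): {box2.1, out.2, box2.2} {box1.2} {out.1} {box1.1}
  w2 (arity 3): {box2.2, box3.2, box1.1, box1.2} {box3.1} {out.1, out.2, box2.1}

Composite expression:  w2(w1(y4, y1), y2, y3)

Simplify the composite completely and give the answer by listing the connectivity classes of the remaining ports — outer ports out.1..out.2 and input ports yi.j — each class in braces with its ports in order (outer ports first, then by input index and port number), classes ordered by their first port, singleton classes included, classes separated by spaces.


Substituting into w2 glues patterns; closure does the rest.
the subtree at w1 composes to {out.1} {out.2, y1.1, y1.2} {y4.1} {y4.2} on (y4, y1); out.j = own outer ports
the subtree at w2 composes to {out.1, out.2, y2.1} {y1.1, y1.2, y2.2, y3.2} {y3.1} {y4.1} {y4.2} on (y4, y1, y2, y3); out.j = own outer ports

{out.1, out.2, y2.1} {y1.1, y1.2, y2.2, y3.2} {y3.1} {y4.1} {y4.2}


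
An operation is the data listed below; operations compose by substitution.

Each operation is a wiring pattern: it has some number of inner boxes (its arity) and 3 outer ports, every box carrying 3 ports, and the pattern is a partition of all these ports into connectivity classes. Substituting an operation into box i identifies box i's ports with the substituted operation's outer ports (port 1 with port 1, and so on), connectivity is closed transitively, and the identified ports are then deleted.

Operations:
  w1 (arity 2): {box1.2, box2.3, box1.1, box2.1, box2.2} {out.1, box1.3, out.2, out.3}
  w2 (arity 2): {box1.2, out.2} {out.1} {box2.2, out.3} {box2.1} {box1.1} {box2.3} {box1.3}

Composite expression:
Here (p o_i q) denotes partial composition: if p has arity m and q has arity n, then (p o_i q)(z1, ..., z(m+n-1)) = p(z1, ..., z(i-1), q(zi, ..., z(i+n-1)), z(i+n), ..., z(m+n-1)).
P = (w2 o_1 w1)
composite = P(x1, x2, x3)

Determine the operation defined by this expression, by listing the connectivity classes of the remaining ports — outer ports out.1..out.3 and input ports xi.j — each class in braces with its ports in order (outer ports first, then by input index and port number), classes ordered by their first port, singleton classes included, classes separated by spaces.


{out.1} {out.2, x1.3} {out.3, x3.2} {x1.1, x1.2, x2.1, x2.2, x2.3} {x3.1} {x3.3}

Substituting into w2 glues patterns; closure does the rest.
composing w1 on (x1, x2), with out.j its own outer ports: {out.1, out.2, out.3, x1.3} {x1.1, x1.2, x2.1, x2.2, x2.3}
composing w2 on (x1, x2, x3), with out.j its own outer ports: {out.1} {out.2, x1.3} {out.3, x3.2} {x1.1, x1.2, x2.1, x2.2, x2.3} {x3.1} {x3.3}


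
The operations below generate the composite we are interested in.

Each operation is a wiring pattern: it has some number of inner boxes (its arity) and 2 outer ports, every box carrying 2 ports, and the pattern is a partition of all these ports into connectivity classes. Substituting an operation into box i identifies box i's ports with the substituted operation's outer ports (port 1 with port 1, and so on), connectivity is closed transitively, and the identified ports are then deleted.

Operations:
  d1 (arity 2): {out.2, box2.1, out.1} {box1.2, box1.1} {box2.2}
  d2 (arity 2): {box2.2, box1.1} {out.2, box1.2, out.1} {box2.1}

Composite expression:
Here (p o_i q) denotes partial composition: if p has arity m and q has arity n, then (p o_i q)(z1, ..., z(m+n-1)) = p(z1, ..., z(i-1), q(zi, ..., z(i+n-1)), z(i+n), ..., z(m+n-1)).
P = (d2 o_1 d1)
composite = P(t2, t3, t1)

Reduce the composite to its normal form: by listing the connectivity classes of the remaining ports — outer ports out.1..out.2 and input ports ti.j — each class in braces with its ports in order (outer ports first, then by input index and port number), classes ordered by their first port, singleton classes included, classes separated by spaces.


Treat the ports identified at d2 as solder joints: merge, then drop.
through d1, on inputs (t2, t3): {out.1, out.2, t3.1} {t2.1, t2.2} {t3.2} (out.j = stage outer ports)
through d2, on inputs (t2, t3, t1): {out.1, out.2, t1.2, t3.1} {t1.1} {t2.1, t2.2} {t3.2} (out.j = stage outer ports)

{out.1, out.2, t1.2, t3.1} {t1.1} {t2.1, t2.2} {t3.2}


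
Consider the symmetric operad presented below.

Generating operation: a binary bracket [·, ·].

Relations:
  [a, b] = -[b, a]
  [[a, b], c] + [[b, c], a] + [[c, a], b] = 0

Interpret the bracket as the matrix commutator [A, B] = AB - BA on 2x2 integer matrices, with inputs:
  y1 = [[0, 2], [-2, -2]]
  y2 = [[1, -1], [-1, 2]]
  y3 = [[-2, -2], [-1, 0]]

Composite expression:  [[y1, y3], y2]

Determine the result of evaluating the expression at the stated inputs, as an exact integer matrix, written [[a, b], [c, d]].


[[6, 12], [-18, -6]]

[y1, y3] = [[-6, 0], [6, 6]]
[[y1, y3], y2] = [[6, 12], [-18, -6]]


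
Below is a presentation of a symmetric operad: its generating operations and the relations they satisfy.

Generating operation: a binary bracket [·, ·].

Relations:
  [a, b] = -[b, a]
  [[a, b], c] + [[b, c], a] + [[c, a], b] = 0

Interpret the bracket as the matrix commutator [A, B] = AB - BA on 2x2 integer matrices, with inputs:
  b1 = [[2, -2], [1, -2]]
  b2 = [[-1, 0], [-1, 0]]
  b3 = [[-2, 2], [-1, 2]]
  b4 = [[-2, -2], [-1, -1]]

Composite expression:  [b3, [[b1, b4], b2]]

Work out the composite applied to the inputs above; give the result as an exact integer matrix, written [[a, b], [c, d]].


[b1, b4] = [[4, -10], [3, -4]]
[[b1, b4], b2] = [[10, -10], [5, -10]]
[b3, [[b1, b4], b2]] = [[0, 0], [0, 0]]

[[0, 0], [0, 0]]


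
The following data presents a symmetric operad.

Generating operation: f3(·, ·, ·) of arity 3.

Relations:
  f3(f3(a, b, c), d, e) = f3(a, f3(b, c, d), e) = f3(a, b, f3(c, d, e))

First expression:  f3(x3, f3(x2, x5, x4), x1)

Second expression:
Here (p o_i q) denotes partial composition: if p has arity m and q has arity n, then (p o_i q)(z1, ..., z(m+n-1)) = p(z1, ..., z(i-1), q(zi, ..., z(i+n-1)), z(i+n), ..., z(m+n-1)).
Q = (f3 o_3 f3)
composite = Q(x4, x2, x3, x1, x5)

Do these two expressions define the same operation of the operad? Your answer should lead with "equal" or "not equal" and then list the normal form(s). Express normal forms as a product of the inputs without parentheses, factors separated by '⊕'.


The first expression reduces to x3 ⊕ x2 ⊕ x5 ⊕ x4 ⊕ x1
The second expression reduces to x4 ⊕ x2 ⊕ x3 ⊕ x1 ⊕ x5
Different reductions; not equal.

not equal: they reduce to x3 ⊕ x2 ⊕ x5 ⊕ x4 ⊕ x1 and x4 ⊕ x2 ⊕ x3 ⊕ x1 ⊕ x5


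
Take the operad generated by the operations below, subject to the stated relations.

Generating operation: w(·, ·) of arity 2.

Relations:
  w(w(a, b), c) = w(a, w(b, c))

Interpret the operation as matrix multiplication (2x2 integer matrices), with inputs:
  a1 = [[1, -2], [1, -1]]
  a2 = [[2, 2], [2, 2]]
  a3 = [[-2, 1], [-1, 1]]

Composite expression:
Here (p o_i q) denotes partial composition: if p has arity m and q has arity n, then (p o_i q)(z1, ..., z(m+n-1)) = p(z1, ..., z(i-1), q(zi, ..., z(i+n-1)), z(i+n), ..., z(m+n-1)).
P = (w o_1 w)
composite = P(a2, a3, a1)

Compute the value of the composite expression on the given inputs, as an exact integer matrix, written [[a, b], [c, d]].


[[-2, 8], [-2, 8]]

w(a2, a3) = [[-6, 4], [-6, 4]]
w(w(a2, a3), a1) = [[-2, 8], [-2, 8]]


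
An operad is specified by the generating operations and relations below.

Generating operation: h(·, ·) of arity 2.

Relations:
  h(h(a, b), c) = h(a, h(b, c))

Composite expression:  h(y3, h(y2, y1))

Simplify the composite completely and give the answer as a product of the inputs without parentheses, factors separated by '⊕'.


y3 ⊕ y2 ⊕ y1

The h-tree's shape is irrelevant; the y-reading-order decides.
h(y2, y1) reduces to y2 ⊕ y1
h(y3, h(y2, y1)) reduces to y3 ⊕ y2 ⊕ y1


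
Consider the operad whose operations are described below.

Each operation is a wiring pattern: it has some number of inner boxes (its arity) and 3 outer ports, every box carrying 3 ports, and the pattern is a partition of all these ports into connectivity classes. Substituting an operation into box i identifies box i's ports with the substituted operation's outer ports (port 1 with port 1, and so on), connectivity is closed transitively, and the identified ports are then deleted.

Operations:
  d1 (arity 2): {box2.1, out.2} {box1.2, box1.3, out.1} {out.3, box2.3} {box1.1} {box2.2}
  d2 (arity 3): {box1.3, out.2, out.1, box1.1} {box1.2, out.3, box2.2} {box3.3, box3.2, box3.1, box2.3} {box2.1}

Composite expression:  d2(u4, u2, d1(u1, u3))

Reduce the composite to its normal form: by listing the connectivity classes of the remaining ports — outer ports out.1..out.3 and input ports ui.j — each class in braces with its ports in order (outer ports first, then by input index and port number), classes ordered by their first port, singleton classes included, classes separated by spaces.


{out.1, out.2, u4.1, u4.3} {out.3, u2.2, u4.2} {u1.1} {u1.2, u1.3, u2.3, u3.1, u3.3} {u2.1} {u3.2}


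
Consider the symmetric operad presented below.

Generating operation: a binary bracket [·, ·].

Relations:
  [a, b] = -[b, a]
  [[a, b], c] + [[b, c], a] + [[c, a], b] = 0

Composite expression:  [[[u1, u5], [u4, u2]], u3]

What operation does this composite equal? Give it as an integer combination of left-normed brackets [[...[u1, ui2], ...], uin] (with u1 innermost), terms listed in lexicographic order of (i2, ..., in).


-[[[[u1, u5], u2], u4], u3] + [[[[u1, u5], u4], u2], u3]

Antisymmetry and Jacobi reduce to u1-anchored left-normed brackets.
Composite bracket: [[[u1, u5], [u4, u2]], u3]
Expanding via [a, b] = ab - ba: 16 signed words (2^4 = 16).
Collect the words opening with u1:
  u1u5u2u4u3 (sign -1) contributes -[[[[u1, u5], u2], u4], u3]
  u1u5u4u2u3 (sign +1) contributes +[[[[u1, u5], u4], u2], u3]


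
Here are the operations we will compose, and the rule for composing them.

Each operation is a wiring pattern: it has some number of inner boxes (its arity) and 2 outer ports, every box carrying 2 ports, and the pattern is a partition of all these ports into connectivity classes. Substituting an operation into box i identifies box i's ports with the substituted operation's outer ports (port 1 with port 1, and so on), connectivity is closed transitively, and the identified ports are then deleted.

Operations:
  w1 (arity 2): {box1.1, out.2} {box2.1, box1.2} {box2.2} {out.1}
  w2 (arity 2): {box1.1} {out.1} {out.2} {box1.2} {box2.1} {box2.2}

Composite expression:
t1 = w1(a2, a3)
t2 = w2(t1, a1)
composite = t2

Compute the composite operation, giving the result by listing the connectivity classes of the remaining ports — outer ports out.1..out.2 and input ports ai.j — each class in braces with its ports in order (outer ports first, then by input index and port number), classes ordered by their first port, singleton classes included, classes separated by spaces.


Two ports join when wires chain via w2-identified ports.
stage w1: inputs (a2, a3), connectivity {out.1} {out.2, a2.1} {a2.2, a3.1} {a3.2}, out.j its boundary
stage w2: inputs (a2, a3, a1), connectivity {out.1} {out.2} {a1.1} {a1.2} {a2.1} {a2.2, a3.1} {a3.2}, out.j its boundary

{out.1} {out.2} {a1.1} {a1.2} {a2.1} {a2.2, a3.1} {a3.2}


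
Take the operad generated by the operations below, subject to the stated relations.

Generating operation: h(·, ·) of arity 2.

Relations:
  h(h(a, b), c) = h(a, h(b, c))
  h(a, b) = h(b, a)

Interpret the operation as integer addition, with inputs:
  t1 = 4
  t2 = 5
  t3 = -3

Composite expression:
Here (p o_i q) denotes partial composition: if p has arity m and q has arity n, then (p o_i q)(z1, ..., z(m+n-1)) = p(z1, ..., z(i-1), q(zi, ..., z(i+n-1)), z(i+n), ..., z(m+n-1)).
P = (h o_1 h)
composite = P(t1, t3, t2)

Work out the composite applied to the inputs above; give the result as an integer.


h(t1, t3) = 1
h(h(t1, t3), t2) = 6

6


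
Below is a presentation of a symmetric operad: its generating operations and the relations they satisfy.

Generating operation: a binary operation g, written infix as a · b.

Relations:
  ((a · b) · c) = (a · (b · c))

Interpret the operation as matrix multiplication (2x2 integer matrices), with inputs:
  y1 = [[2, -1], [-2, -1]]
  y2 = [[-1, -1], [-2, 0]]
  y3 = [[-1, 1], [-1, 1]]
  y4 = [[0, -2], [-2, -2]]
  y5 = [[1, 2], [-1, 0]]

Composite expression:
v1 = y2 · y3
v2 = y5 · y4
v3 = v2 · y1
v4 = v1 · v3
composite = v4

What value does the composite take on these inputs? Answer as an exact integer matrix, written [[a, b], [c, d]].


[[16, 24], [16, 24]]

(y2 · y3) = [[2, -2], [2, -2]]
(y5 · y4) = [[-4, -6], [0, 2]]
((y5 · y4) · y1) = [[4, 10], [-4, -2]]
((y2 · y3) · ((y5 · y4) · y1)) = [[16, 24], [16, 24]]


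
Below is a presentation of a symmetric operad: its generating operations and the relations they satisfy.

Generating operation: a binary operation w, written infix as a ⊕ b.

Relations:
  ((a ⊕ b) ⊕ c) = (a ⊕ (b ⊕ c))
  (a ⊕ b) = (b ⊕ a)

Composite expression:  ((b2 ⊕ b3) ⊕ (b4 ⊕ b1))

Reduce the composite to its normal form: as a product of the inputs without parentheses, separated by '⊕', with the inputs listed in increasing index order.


Key point: w commutes, so take the b-inputs in any fixed order.
(b2 ⊕ b3) unparenthesizes to b2 ⊕ b3
(b4 ⊕ b1) unparenthesizes to b4 ⊕ b1
((b2 ⊕ b3) ⊕ (b4 ⊕ b1)) unparenthesizes to b2 ⊕ b3 ⊕ b4 ⊕ b1
reordering the factors by index: b1 ⊕ b2 ⊕ b3 ⊕ b4

b1 ⊕ b2 ⊕ b3 ⊕ b4


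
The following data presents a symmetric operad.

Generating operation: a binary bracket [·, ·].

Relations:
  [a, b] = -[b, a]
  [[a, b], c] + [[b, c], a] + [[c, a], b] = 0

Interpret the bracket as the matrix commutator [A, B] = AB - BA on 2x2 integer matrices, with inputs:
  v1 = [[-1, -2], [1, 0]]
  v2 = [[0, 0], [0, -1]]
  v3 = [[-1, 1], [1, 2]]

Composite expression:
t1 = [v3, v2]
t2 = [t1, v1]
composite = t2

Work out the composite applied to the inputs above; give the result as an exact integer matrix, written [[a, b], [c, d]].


[v3, v2] = [[0, -1], [1, 0]]
[[v3, v2], v1] = [[1, -1], [-1, -1]]

[[1, -1], [-1, -1]]


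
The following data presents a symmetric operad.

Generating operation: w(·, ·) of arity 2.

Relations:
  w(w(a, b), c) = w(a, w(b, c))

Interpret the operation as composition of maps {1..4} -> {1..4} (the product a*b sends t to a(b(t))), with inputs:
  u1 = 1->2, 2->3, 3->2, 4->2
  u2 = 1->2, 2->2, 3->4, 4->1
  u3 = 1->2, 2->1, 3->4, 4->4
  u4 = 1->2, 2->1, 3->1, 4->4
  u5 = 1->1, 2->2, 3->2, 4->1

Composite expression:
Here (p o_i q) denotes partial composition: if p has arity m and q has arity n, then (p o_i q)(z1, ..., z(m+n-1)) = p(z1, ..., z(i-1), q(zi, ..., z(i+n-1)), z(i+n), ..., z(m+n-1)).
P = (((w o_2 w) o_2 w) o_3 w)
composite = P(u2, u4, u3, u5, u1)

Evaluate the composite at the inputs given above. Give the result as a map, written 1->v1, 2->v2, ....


1->2, 2->2, 3->2, 4->2


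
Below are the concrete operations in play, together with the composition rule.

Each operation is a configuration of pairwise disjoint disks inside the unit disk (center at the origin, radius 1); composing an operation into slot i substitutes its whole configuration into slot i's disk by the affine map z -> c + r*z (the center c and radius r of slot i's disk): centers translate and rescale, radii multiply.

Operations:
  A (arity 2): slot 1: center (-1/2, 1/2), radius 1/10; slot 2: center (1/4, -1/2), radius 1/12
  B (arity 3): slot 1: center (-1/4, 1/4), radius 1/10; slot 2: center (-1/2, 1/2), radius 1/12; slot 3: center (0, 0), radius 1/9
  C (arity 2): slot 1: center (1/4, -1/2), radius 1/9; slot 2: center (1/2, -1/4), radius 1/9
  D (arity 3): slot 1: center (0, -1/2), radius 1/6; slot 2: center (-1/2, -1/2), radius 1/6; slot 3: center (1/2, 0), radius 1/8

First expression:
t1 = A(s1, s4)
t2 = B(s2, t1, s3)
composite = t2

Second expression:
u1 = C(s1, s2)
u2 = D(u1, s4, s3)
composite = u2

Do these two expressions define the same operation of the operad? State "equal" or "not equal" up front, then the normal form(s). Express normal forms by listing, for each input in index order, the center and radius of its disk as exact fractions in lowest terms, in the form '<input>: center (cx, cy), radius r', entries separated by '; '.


not equal — first s1: center (-13/24, 13/24), radius 1/120; s2: center (-1/4, 1/4), radius 1/10; s3: center (0, 0), radius 1/9; s4: center (-23/48, 11/24), radius 1/144, second s1: center (1/24, -7/12), radius 1/54; s2: center (1/12, -13/24), radius 1/54; s3: center (1/2, 0), radius 1/8; s4: center (-1/2, -1/2), radius 1/6

The first expression reduces to s1: center (-13/24, 13/24), radius 1/120; s2: center (-1/4, 1/4), radius 1/10; s3: center (0, 0), radius 1/9; s4: center (-23/48, 11/24), radius 1/144
The second expression reduces to s1: center (1/24, -7/12), radius 1/54; s2: center (1/12, -13/24), radius 1/54; s3: center (1/2, 0), radius 1/8; s4: center (-1/2, -1/2), radius 1/6
They disagree, so not equal.


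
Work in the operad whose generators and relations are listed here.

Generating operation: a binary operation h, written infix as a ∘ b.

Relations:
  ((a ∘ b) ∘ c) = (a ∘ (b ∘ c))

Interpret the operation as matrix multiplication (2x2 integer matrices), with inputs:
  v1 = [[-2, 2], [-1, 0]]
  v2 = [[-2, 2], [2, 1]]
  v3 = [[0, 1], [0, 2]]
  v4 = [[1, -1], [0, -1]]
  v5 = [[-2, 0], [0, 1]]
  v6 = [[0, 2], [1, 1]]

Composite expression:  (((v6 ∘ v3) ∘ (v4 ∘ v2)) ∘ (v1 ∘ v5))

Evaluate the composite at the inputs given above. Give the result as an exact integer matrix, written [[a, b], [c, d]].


[[-40, -16], [-30, -12]]

(v6 ∘ v3) = [[0, 4], [0, 3]]
(v4 ∘ v2) = [[-4, 1], [-2, -1]]
((v6 ∘ v3) ∘ (v4 ∘ v2)) = [[-8, -4], [-6, -3]]
(v1 ∘ v5) = [[4, 2], [2, 0]]
(((v6 ∘ v3) ∘ (v4 ∘ v2)) ∘ (v1 ∘ v5)) = [[-40, -16], [-30, -12]]


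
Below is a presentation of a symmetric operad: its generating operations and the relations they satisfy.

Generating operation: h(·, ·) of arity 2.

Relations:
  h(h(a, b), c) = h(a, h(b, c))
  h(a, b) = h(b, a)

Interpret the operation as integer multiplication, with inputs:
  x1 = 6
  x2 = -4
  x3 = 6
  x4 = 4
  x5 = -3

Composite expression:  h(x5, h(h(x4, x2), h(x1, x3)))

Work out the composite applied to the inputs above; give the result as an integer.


h(x4, x2) = -16
h(x1, x3) = 36
h(h(x4, x2), h(x1, x3)) = -576
h(x5, h(h(x4, x2), h(x1, x3))) = 1728

1728


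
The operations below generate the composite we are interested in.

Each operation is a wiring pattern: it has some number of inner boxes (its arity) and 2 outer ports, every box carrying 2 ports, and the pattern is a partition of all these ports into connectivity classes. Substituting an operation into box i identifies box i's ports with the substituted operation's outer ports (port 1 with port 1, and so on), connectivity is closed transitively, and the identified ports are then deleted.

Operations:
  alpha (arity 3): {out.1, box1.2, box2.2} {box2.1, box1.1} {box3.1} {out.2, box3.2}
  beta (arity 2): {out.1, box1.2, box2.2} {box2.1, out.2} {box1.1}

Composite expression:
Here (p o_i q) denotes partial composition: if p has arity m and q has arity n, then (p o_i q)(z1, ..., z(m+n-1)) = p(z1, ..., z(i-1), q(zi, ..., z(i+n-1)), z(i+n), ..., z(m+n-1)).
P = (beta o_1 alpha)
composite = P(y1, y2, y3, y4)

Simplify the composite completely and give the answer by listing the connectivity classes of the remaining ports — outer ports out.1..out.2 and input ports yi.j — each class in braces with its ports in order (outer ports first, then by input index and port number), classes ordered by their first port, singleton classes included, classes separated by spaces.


Reachability decides: close wires over beta-identified ports.
through alpha, on inputs (y1, y2, y3): {out.1, y1.2, y2.2} {out.2, y3.2} {y1.1, y2.1} {y3.1} (out.j = stage outer ports)
through beta, on inputs (y1, y2, y3, y4): {out.1, y3.2, y4.2} {out.2, y4.1} {y1.1, y2.1} {y1.2, y2.2} {y3.1} (out.j = stage outer ports)

{out.1, y3.2, y4.2} {out.2, y4.1} {y1.1, y2.1} {y1.2, y2.2} {y3.1}


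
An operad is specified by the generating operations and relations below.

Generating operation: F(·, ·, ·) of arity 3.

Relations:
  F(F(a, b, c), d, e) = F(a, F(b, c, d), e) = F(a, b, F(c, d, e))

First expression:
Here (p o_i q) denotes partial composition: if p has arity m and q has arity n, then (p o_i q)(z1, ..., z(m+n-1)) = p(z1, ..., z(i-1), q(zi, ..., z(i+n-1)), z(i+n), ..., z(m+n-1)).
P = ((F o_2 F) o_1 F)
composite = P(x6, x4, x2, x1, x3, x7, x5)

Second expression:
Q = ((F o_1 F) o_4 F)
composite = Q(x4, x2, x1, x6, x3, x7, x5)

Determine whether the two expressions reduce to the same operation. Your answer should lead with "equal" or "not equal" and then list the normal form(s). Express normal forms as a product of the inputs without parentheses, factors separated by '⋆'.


The first expression reduces to x6 ⋆ x4 ⋆ x2 ⋆ x1 ⋆ x3 ⋆ x7 ⋆ x5
The second expression reduces to x4 ⋆ x2 ⋆ x1 ⋆ x6 ⋆ x3 ⋆ x7 ⋆ x5
No match — not equal.

not equal: they reduce to x6 ⋆ x4 ⋆ x2 ⋆ x1 ⋆ x3 ⋆ x7 ⋆ x5 and x4 ⋆ x2 ⋆ x1 ⋆ x6 ⋆ x3 ⋆ x7 ⋆ x5


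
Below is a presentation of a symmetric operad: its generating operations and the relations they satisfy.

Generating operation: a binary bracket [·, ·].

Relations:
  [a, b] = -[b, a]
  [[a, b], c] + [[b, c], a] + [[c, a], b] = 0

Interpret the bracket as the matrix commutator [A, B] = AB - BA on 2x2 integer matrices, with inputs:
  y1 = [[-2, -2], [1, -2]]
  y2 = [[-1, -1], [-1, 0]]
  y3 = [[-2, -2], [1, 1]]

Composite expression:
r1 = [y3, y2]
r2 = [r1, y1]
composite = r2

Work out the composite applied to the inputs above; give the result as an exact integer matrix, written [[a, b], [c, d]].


[y3, y2] = [[3, 1], [-4, -3]]
[[y3, y2], y1] = [[-7, -12], [-6, 7]]

[[-7, -12], [-6, 7]]


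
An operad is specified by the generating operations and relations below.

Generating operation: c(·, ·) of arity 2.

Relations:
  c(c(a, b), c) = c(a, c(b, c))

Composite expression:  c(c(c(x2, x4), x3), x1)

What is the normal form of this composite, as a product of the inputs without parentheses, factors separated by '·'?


Key point: c is associative — brackets drop, the x-order remains.
c(x2, x4) reduces to x2 · x4
c(c(x2, x4), x3) reduces to x2 · x4 · x3
c(c(c(x2, x4), x3), x1) reduces to x2 · x4 · x3 · x1

x2 · x4 · x3 · x1


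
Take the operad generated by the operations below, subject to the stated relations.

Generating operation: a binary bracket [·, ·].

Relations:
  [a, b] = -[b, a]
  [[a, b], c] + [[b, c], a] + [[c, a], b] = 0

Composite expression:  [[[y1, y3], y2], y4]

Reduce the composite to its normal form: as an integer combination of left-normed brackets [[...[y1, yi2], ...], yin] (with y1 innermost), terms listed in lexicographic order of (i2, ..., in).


[[[y1, y3], y2], y4]

In the tensor algebra, words opening y1 carry the y1-anchored form.
Composite bracket: [[[y1, y3], y2], y4]
Applying ab - ba throughout gives 8 signed words (2^3 = 8).
Keep just the words that open with y1:
  word y1y3y2y4 has sign +1, contributing +[[[y1, y3], y2], y4]


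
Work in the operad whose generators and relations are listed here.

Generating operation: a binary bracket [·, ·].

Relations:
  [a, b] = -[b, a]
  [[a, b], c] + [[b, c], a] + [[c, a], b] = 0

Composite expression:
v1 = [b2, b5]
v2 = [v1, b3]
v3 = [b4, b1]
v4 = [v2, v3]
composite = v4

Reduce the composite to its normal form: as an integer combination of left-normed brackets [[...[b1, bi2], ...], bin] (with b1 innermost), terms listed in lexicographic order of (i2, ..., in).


[[[[b1, b4], b2], b5], b3] - [[[[b1, b4], b3], b2], b5] + [[[[b1, b4], b3], b5], b2] - [[[[b1, b4], b5], b2], b3]


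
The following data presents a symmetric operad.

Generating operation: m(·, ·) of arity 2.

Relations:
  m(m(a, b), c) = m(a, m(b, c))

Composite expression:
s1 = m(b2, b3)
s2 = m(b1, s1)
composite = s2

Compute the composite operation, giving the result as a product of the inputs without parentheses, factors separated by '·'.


b1 · b2 · b3

Key point: m is associative — brackets drop, the b-order remains.
m(b2, b3) linearizes to b2 · b3
m(b1, m(b2, b3)) linearizes to b1 · b2 · b3


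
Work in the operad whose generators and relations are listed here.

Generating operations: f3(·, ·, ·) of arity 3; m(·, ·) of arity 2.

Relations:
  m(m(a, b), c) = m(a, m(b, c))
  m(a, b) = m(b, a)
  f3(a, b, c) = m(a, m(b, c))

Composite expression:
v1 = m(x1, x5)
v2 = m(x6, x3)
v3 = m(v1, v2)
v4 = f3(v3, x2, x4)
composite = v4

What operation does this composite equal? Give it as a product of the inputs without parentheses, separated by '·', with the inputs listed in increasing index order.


With f3 associative and commutative, the x-input set is all that matters.
m(x1, x5) unparenthesizes to x1 · x5
m(x6, x3) unparenthesizes to x6 · x3
m(m(x1, x5), m(x6, x3)) unparenthesizes to x1 · x5 · x6 · x3
f3(m(m(x1, x5), m(x6, x3)), x2, x4) unparenthesizes to x1 · x5 · x6 · x3 · x2 · x4
reordering the factors by index: x1 · x2 · x3 · x4 · x5 · x6

x1 · x2 · x3 · x4 · x5 · x6


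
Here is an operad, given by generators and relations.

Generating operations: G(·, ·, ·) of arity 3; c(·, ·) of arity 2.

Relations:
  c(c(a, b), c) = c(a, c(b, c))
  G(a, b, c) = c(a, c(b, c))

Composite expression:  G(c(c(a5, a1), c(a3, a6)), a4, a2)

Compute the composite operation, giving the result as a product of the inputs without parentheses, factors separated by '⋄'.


a5 ⋄ a1 ⋄ a3 ⋄ a6 ⋄ a4 ⋄ a2

Associativity of G dissolves the nesting; only the a-input order survives.
c(a5, a1) unparenthesizes to a5 ⋄ a1
c(a3, a6) unparenthesizes to a3 ⋄ a6
c(c(a5, a1), c(a3, a6)) unparenthesizes to a5 ⋄ a1 ⋄ a3 ⋄ a6
G(c(c(a5, a1), c(a3, a6)), a4, a2) unparenthesizes to a5 ⋄ a1 ⋄ a3 ⋄ a6 ⋄ a4 ⋄ a2


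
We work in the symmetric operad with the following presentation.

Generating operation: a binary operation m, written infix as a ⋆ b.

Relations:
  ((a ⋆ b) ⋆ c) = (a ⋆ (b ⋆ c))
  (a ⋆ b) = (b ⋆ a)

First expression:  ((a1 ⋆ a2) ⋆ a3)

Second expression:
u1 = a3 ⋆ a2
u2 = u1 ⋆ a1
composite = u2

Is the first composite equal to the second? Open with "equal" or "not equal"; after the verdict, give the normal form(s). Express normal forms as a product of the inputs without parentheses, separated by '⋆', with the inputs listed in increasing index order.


equal; both compose to a1 ⋆ a2 ⋆ a3

The first composite normalizes to a1 ⋆ a2 ⋆ a3
The second composite normalizes to a1 ⋆ a2 ⋆ a3
The forms coincide; equal.


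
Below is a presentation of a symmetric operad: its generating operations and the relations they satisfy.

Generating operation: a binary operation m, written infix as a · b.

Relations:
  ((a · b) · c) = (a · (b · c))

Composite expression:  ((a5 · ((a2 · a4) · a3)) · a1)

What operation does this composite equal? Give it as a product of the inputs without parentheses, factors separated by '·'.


Key point: m is associative — brackets drop, the a-order remains.
(a2 · a4) reduces to a2 · a4
((a2 · a4) · a3) reduces to a2 · a4 · a3
(a5 · ((a2 · a4) · a3)) reduces to a5 · a2 · a4 · a3
((a5 · ((a2 · a4) · a3)) · a1) reduces to a5 · a2 · a4 · a3 · a1

a5 · a2 · a4 · a3 · a1


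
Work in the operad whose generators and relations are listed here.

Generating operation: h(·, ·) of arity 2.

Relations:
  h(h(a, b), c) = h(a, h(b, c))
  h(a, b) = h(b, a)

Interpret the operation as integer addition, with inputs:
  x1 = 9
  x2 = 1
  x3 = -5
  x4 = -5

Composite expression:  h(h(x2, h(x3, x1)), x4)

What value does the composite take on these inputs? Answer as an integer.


h(x3, x1) = 4
h(x2, h(x3, x1)) = 5
h(h(x2, h(x3, x1)), x4) = 0

0


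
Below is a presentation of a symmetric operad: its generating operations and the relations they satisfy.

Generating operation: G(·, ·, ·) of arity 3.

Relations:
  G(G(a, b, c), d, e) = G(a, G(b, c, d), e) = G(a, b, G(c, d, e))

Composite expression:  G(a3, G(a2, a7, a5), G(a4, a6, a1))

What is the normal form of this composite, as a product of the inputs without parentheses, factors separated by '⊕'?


a3 ⊕ a2 ⊕ a7 ⊕ a5 ⊕ a4 ⊕ a6 ⊕ a1

All parenthesizations of G agree; list the a-inputs left to right.
G(a2, a7, a5) flattens to a2 ⊕ a7 ⊕ a5
G(a4, a6, a1) flattens to a4 ⊕ a6 ⊕ a1
G(a3, G(a2, a7, a5), G(a4, a6, a1)) flattens to a3 ⊕ a2 ⊕ a7 ⊕ a5 ⊕ a4 ⊕ a6 ⊕ a1


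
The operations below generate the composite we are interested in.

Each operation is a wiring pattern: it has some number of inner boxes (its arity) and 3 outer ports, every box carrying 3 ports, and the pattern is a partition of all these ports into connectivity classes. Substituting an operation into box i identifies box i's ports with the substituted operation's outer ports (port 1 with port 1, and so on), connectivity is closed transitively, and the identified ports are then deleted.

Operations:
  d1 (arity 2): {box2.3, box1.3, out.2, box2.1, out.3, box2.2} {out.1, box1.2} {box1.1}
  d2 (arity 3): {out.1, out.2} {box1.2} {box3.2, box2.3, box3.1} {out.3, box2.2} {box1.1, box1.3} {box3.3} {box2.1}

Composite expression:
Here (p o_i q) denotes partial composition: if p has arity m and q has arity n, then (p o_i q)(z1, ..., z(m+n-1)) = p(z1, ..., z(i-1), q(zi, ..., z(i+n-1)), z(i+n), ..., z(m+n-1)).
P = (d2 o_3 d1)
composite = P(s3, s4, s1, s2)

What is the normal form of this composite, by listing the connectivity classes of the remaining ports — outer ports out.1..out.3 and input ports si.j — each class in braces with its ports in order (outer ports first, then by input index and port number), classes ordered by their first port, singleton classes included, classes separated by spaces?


{out.1, out.2} {out.3, s4.2} {s1.1} {s1.2, s1.3, s2.1, s2.2, s2.3, s4.3} {s3.1, s3.3} {s3.2} {s4.1}


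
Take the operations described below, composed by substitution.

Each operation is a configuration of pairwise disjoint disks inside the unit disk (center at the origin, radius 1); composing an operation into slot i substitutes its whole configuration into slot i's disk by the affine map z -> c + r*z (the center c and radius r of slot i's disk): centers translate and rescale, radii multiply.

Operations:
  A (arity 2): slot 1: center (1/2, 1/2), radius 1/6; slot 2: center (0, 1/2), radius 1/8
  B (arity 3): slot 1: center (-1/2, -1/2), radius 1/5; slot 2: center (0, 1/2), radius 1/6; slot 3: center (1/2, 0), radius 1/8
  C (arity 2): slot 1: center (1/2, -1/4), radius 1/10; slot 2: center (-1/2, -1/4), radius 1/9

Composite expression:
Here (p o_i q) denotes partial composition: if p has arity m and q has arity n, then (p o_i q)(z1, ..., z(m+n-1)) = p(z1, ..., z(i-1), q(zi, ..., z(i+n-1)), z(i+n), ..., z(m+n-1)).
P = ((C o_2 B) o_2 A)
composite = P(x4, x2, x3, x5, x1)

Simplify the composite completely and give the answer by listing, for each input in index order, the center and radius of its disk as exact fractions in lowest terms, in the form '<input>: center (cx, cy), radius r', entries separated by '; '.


x1: center (-4/9, -1/4), radius 1/72; x2: center (-49/90, -53/180), radius 1/270; x3: center (-5/9, -53/180), radius 1/360; x4: center (1/2, -1/4), radius 1/10; x5: center (-1/2, -7/36), radius 1/54

Only the slot chain above each x matters under C; compose those maps.
tracing x4 down its 1-map path: center (1/2, -1/4), radius 1/10
tracing x2 down its 3-map path: center (-49/90, -53/180), radius 1/270
tracing x3 down its 3-map path: center (-5/9, -53/180), radius 1/360
tracing x5 down its 2-map path: center (-1/2, -7/36), radius 1/54
tracing x1 down its 2-map path: center (-4/9, -1/4), radius 1/72


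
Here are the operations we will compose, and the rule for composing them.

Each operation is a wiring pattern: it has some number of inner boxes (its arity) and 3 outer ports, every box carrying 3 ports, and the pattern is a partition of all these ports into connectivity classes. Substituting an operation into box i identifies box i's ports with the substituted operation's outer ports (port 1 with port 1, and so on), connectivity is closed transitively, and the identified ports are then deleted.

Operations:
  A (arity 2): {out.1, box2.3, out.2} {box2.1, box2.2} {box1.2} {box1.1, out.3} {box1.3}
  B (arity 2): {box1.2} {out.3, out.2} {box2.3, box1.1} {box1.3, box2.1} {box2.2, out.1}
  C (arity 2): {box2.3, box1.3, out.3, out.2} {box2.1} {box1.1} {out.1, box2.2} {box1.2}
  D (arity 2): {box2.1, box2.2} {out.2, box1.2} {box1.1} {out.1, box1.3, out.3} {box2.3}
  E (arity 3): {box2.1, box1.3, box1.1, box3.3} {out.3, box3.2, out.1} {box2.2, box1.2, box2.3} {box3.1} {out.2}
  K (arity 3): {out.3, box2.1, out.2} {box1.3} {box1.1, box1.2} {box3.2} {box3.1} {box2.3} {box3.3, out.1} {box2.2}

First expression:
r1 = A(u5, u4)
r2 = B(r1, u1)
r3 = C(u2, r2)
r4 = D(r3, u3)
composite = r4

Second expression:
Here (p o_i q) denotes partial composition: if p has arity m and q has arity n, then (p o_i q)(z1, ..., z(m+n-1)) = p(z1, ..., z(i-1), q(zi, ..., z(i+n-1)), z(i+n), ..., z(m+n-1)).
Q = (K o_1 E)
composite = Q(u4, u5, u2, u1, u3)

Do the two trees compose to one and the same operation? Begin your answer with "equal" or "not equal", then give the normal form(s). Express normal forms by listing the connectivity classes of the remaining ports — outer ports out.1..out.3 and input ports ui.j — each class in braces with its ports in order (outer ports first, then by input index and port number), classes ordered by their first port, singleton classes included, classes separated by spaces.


Reducing the first expression gives {out.1, out.2, out.3, u2.3} {u1.1, u5.1} {u1.2} {u1.3, u4.3} {u2.1} {u2.2} {u3.1, u3.2} {u3.3} {u4.1, u4.2} {u5.2} {u5.3}
Reducing the second expression gives {out.1, u3.3} {out.2, out.3, u1.1} {u1.2} {u1.3} {u2.1} {u2.2} {u2.3, u4.1, u4.3, u5.1} {u3.1} {u3.2} {u4.2, u5.2, u5.3}
The normal forms differ: not equal.

not equal; first: {out.1, out.2, out.3, u2.3} {u1.1, u5.1} {u1.2} {u1.3, u4.3} {u2.1} {u2.2} {u3.1, u3.2} {u3.3} {u4.1, u4.2} {u5.2} {u5.3}; second: {out.1, u3.3} {out.2, out.3, u1.1} {u1.2} {u1.3} {u2.1} {u2.2} {u2.3, u4.1, u4.3, u5.1} {u3.1} {u3.2} {u4.2, u5.2, u5.3}


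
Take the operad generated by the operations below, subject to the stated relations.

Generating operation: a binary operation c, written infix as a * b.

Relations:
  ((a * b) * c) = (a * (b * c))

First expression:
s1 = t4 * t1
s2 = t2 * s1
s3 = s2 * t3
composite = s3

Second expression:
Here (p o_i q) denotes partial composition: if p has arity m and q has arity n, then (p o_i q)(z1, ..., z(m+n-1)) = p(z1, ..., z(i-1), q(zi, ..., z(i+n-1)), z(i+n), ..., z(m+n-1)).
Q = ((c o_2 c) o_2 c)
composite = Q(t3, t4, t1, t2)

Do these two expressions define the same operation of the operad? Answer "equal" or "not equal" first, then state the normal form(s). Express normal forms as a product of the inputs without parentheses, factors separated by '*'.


not equal: they reduce to t2 * t4 * t1 * t3 and t3 * t4 * t1 * t2

Normal form of the first expression: t2 * t4 * t1 * t3
Normal form of the second expression: t3 * t4 * t1 * t2
Different reductions; not equal.


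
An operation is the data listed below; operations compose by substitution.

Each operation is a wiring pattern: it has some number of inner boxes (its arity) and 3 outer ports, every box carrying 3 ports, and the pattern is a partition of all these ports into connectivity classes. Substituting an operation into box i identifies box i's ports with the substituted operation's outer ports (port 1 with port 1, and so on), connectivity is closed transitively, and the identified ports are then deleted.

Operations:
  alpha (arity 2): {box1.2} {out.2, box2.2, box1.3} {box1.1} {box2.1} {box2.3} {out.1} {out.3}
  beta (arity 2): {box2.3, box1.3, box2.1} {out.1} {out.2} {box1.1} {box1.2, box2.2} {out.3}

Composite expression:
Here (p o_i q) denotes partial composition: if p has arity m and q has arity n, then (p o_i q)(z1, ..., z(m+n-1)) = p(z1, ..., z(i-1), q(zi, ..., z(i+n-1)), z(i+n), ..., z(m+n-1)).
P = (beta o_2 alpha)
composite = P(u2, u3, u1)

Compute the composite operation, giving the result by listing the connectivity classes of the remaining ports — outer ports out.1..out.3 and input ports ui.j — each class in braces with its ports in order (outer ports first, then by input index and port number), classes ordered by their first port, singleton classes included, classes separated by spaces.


{out.1} {out.2} {out.3} {u1.1} {u1.2, u2.2, u3.3} {u1.3} {u2.1} {u2.3} {u3.1} {u3.2}

Substituting into beta glues patterns; closure does the rest.
stage alpha: inputs (u3, u1), connectivity {out.1} {out.2, u1.2, u3.3} {out.3} {u1.1} {u1.3} {u3.1} {u3.2}, out.j its boundary
stage beta: inputs (u2, u3, u1), connectivity {out.1} {out.2} {out.3} {u1.1} {u1.2, u2.2, u3.3} {u1.3} {u2.1} {u2.3} {u3.1} {u3.2}, out.j its boundary
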